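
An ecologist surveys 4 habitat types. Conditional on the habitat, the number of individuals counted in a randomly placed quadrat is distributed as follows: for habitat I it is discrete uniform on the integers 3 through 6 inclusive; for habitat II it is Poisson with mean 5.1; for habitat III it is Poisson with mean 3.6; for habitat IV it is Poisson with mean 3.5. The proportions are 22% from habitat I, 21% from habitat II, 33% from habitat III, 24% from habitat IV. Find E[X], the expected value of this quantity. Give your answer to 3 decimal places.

Component means — I: 4.5; II: 5.1; III: 3.6; IV: 3.5.
E[X] = 0.22·4.5 + 0.21·5.1 + 0.33·3.6 + 0.24·3.5 = 4.089.

4.089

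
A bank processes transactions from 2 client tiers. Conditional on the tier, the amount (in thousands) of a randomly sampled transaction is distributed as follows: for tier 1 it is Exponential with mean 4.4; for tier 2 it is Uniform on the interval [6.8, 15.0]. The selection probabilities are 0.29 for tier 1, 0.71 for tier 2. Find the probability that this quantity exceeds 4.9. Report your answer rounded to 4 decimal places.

0.8052

Conditional on each tier, P(X > 4.9): 1: 0.328363; 2: 1.
By total probability, P(X > 4.9) = 0.29·0.328363 + 0.71·1 = 0.805225.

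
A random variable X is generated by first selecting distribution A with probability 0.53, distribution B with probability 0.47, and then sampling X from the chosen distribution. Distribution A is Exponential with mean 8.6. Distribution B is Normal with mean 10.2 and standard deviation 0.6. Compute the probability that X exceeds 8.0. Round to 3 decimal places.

Conditional on each component, P(X > 8.0): A: 0.394462; B: 0.999877.
By total probability, P(X > 8.0) = 0.53·0.394462 + 0.47·0.999877 = 0.679007.

0.679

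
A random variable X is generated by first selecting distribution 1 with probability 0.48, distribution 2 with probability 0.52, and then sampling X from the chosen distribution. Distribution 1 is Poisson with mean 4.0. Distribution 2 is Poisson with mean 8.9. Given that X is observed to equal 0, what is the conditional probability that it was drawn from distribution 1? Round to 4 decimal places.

0.9920

Likelihoods P(X=0 | ·): 1: 0.0183156; 2: 0.000136389.
Posterior ∝ prior × likelihood. Numerator for 1: 0.48·0.0183156 = 0.00879151.
Normalizing constant: 0.48·0.0183156 + 0.52·0.000136389 = 0.00886243.
P(1 | observation) = 0.00879151 / 0.00886243 = 0.991997.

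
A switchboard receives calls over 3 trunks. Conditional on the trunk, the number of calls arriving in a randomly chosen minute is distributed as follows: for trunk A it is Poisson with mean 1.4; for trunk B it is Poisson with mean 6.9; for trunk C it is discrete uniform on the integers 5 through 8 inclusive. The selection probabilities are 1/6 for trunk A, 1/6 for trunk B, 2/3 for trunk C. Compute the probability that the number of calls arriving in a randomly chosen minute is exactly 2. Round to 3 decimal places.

Conditional on each trunk, P(X = 2): A: 0.241665; B: 0.0239903; C: 0.
By total probability, P(X = 2) = 0.166667·0.241665 + 0.166667·0.0239903 + 0.666667·0 = 0.0442759.

0.044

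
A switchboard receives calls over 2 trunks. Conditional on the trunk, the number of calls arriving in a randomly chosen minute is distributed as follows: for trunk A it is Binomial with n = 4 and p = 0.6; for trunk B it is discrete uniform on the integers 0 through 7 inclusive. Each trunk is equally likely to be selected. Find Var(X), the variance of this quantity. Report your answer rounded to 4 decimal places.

3.4075

Per component, A: μ=2.4, E[X²]=6.72; B: μ=3.5, E[X²]=17.5.
E[X] = 0.5·2.4 + 0.5·3.5 = 2.95.
E[X²] = 0.5·6.72 + 0.5·17.5 = 12.11.
Var(X) = E[X²] − (E[X])² = 12.11 − 8.7025 = 3.4075.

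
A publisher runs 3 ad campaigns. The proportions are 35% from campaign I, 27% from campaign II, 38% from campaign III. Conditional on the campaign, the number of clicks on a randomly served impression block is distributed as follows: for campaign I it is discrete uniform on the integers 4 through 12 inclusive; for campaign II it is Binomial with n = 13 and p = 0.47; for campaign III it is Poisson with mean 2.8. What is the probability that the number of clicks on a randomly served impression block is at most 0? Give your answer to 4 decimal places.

0.0232

Conditional on each campaign, P(X ≤ 0): I: 0; II: 0.000260367; III: 0.0608101.
By total probability, P(X ≤ 0) = 0.35·0 + 0.27·0.000260367 + 0.38·0.0608101 = 0.0231781.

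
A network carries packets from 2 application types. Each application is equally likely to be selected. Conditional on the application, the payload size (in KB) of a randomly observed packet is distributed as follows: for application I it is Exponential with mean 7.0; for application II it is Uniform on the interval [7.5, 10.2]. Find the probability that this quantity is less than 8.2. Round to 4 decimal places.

Conditional on each application, P(X < 8.2): I: 0.690076; II: 0.259259.
By total probability, P(X < 8.2) = 0.5·0.690076 + 0.5·0.259259 = 0.474668.

0.4747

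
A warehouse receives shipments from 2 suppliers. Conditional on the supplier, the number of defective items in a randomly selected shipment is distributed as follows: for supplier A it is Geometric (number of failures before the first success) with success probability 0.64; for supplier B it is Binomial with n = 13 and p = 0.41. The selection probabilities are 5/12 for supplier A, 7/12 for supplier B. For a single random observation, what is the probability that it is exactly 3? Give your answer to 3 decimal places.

Conditional on each supplier, P(X = 3): A: 0.0298598; B: 0.100748.
By total probability, P(X = 3) = 0.416667·0.0298598 + 0.583333·0.100748 = 0.0712114.

0.071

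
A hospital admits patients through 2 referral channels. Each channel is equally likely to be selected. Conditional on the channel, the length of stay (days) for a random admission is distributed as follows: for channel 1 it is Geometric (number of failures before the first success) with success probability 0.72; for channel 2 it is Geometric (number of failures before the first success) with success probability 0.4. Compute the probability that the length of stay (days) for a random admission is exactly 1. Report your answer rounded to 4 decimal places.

0.2208

Conditional on each channel, P(X = 1): 1: 0.2016; 2: 0.24.
By total probability, P(X = 1) = 0.5·0.2016 + 0.5·0.24 = 0.2208.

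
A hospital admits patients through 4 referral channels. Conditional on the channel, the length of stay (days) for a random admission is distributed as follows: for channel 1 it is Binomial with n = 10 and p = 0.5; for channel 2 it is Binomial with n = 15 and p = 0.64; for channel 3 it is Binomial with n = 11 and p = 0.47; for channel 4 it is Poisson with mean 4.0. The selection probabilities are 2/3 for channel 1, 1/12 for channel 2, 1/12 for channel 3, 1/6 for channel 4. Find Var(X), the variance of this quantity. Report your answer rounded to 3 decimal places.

Per component, 1: μ=5, E[X²]=27.5; 2: μ=9.6, E[X²]=95.616; 3: μ=5.17, E[X²]=29.469; 4: μ=4, E[X²]=20.
E[X] = 0.666667·5 + 0.0833333·9.6 + 0.0833333·5.17 + 0.166667·4 = 5.23083.
E[X²] = 0.666667·27.5 + 0.0833333·95.616 + 0.0833333·29.469 + 0.166667·20 = 32.0904.
Var(X) = E[X²] − (E[X])² = 32.0904 − 27.3616 = 4.7288.

4.729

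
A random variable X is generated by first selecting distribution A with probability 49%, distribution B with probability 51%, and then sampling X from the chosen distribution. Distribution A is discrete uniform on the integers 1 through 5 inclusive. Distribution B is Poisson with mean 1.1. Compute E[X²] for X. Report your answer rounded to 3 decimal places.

6.568

For each component E[X²] = Var + (mean)², giving A: 11; B: 2.31.
Overall E[X²] = 0.49·11 + 0.51·2.31 = 6.5681.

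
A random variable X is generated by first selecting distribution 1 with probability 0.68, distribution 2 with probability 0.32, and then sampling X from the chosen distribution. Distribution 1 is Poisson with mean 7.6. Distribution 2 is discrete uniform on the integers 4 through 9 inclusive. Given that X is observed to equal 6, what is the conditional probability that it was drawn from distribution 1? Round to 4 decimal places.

Likelihoods P(X=6 | ·): 1: 0.13394; 2: 0.166667.
Posterior ∝ prior × likelihood. Numerator for 1: 0.68·0.13394 = 0.0910793.
Normalizing constant: 0.68·0.13394 + 0.32·0.166667 = 0.144413.
P(1 | observation) = 0.0910793 / 0.144413 = 0.630688.

0.6307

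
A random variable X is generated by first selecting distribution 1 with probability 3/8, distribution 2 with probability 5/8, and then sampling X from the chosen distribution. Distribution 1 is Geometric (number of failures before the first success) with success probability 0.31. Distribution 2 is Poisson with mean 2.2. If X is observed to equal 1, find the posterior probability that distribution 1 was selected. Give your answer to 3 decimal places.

Likelihoods P(X=1 | ·): 1: 0.2139; 2: 0.243767.
Posterior ∝ prior × likelihood. Numerator for 1: 0.375·0.2139 = 0.0802125.
Normalizing constant: 0.375·0.2139 + 0.625·0.243767 = 0.232567.
P(1 | observation) = 0.0802125 / 0.232567 = 0.344901.

0.345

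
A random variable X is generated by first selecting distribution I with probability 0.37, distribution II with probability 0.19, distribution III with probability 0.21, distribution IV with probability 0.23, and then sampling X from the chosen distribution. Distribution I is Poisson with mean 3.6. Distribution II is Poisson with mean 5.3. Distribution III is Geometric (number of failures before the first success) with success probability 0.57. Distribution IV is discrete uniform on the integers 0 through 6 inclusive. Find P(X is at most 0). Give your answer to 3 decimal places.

Conditional on each component, P(X ≤ 0): I: 0.0273237; II: 0.00499159; III: 0.57; IV: 0.142857.
By total probability, P(X ≤ 0) = 0.37·0.0273237 + 0.19·0.00499159 + 0.21·0.57 + 0.23·0.142857 = 0.163615.

0.164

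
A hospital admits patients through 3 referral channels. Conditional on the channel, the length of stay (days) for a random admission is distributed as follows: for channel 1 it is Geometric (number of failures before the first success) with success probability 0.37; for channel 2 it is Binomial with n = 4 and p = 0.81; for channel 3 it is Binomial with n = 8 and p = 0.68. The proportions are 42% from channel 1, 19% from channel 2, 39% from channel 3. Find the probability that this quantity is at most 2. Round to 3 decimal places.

Conditional on each channel, P(X ≤ 2): 1: 0.749953; 2: 0.165638; 3: 0.0158811.
By total probability, P(X ≤ 2) = 0.42·0.749953 + 0.19·0.165638 + 0.39·0.0158811 = 0.352645.

0.353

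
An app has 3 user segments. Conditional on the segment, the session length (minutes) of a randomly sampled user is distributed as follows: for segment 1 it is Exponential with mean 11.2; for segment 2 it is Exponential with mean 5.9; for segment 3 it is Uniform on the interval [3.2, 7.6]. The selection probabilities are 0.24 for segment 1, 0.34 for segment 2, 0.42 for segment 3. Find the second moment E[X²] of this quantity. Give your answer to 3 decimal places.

96.807

For each component E[X²] = Var + (mean)², giving 1: 250.88; 2: 69.62; 3: 30.7733.
Overall E[X²] = 0.24·250.88 + 0.34·69.62 + 0.42·30.7733 = 96.8068.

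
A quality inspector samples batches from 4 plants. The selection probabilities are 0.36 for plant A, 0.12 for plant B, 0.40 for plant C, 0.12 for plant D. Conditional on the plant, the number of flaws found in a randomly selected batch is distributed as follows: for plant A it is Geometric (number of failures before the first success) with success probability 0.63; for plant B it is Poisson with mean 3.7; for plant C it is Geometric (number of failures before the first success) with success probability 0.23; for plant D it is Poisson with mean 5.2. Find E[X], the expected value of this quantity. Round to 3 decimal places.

2.619

Component means — A: 0.587302; B: 3.7; C: 3.34783; D: 5.2.
E[X] = 0.36·0.587302 + 0.12·3.7 + 0.4·3.34783 + 0.12·5.2 = 2.61856.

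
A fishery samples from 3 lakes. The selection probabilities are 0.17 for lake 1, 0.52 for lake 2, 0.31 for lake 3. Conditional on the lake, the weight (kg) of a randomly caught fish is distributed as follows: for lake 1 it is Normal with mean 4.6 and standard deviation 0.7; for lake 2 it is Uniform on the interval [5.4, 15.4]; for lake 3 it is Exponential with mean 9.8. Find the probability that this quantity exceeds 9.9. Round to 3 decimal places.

0.399

Conditional on each lake, P(X > 9.9): 1: 1.84297e-14; 2: 0.55; 3: 0.364145.
By total probability, P(X > 9.9) = 0.17·1.84297e-14 + 0.52·0.55 + 0.31·0.364145 = 0.398885.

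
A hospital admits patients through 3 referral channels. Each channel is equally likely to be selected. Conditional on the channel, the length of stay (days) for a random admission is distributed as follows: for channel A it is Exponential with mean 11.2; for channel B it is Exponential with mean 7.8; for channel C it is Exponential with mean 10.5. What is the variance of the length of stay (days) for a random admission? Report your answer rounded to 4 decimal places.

100.9922

Per component, A: μ=11.2, E[X²]=250.88; B: μ=7.8, E[X²]=121.68; C: μ=10.5, E[X²]=220.5.
E[X] = 0.333333·11.2 + 0.333333·7.8 + 0.333333·10.5 = 9.83333.
E[X²] = 0.333333·250.88 + 0.333333·121.68 + 0.333333·220.5 = 197.687.
Var(X) = E[X²] − (E[X])² = 197.687 − 96.6944 = 100.992.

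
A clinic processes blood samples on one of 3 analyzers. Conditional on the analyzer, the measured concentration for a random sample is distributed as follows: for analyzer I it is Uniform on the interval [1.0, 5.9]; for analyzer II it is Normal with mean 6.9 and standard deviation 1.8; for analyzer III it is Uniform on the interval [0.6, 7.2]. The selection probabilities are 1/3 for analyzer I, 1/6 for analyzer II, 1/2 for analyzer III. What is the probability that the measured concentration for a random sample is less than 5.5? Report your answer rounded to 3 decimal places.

Conditional on each analyzer, P(X < 5.5): I: 0.918367; II: 0.21835; III: 0.742424.
By total probability, P(X < 5.5) = 0.333333·0.918367 + 0.166667·0.21835 + 0.5·0.742424 = 0.713726.

0.714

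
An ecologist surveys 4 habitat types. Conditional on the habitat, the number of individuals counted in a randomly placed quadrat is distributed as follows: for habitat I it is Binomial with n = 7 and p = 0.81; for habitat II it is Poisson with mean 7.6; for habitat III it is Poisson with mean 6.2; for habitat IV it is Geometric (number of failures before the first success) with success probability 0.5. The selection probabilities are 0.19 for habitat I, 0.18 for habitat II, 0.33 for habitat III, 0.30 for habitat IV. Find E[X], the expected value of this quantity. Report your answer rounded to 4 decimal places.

Component means — I: 5.67; II: 7.6; III: 6.2; IV: 1.
E[X] = 0.19·5.67 + 0.18·7.6 + 0.33·6.2 + 0.3·1 = 4.7913.

4.7913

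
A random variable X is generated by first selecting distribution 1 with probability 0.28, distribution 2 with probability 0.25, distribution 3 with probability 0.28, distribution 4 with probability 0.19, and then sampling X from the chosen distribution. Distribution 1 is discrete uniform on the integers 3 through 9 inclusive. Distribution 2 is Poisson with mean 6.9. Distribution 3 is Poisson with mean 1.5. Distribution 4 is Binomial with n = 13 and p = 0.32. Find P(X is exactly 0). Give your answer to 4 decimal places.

0.0640

Conditional on each component, P(X = 0): 1: 0; 2: 0.00100779; 3: 0.22313; 4: 0.00664685.
By total probability, P(X = 0) = 0.28·0 + 0.25·0.00100779 + 0.28·0.22313 + 0.19·0.00664685 = 0.0639913.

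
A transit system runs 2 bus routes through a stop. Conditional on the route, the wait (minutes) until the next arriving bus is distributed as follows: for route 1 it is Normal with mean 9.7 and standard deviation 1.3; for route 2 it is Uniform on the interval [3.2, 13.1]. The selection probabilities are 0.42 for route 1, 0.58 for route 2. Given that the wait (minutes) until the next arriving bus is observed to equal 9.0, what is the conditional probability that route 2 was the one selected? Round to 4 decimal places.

0.3445

Likelihoods f(9.0 | ·): 1: 0.265465; 2: 0.10101.
Posterior ∝ prior × likelihood. Numerator for 2: 0.58·0.10101 = 0.0585859.
Normalizing constant: 0.42·0.265465 + 0.58·0.10101 = 0.170081.
P(2 | observation) = 0.0585859 / 0.170081 = 0.344458.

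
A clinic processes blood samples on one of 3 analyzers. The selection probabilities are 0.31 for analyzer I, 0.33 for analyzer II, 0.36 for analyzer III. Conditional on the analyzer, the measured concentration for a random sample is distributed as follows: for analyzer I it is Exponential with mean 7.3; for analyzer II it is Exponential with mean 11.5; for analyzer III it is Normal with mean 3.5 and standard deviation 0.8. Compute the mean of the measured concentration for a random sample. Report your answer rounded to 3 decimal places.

Component means — I: 7.3; II: 11.5; III: 3.5.
E[X] = 0.31·7.3 + 0.33·11.5 + 0.36·3.5 = 7.318.

7.318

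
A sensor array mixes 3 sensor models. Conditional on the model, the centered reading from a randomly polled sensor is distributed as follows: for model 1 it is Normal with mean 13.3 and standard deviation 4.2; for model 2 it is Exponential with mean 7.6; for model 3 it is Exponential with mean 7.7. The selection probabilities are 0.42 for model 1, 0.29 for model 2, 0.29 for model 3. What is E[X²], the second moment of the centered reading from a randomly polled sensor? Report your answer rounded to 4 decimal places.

For each component E[X²] = Var + (mean)², giving 1: 194.53; 2: 115.52; 3: 118.58.
Overall E[X²] = 0.42·194.53 + 0.29·115.52 + 0.29·118.58 = 149.592.

149.5916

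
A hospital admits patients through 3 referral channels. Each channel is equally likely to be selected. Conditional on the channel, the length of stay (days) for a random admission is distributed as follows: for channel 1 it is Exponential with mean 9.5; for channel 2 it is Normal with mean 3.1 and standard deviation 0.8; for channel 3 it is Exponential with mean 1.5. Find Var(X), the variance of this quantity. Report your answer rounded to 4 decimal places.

42.9933

Per component, 1: μ=9.5, E[X²]=180.5; 2: μ=3.1, E[X²]=10.25; 3: μ=1.5, E[X²]=4.5.
E[X] = 0.333333·9.5 + 0.333333·3.1 + 0.333333·1.5 = 4.7.
E[X²] = 0.333333·180.5 + 0.333333·10.25 + 0.333333·4.5 = 65.0833.
Var(X) = E[X²] − (E[X])² = 65.0833 − 22.09 = 42.9933.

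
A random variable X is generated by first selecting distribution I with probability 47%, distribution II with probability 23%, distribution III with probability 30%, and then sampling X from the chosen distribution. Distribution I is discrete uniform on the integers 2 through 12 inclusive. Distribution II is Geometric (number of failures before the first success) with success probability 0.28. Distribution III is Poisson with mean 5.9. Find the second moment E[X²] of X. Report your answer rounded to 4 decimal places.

For each component E[X²] = Var + (mean)², giving I: 59; II: 15.7959; III: 40.71.
Overall E[X²] = 0.47·59 + 0.23·15.7959 + 0.3·40.71 = 43.5761.

43.5761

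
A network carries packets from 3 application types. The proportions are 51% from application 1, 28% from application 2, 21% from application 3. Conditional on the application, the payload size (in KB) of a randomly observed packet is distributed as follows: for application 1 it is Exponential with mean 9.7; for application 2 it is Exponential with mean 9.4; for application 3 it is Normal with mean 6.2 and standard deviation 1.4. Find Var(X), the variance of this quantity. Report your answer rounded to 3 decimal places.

75.065

Per component, 1: μ=9.7, E[X²]=188.18; 2: μ=9.4, E[X²]=176.72; 3: μ=6.2, E[X²]=40.4.
E[X] = 0.51·9.7 + 0.28·9.4 + 0.21·6.2 = 8.881.
E[X²] = 0.51·188.18 + 0.28·176.72 + 0.21·40.4 = 153.937.
Var(X) = E[X²] − (E[X])² = 153.937 − 78.8722 = 75.0652.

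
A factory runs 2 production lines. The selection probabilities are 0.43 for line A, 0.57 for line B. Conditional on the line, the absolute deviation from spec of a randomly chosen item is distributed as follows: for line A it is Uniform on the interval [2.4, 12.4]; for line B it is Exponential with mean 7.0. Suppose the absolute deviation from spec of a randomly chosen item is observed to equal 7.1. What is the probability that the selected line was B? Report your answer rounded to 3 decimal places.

0.407

Likelihoods f(7.1 | ·): A: 0.1; B: 0.0518088.
Posterior ∝ prior × likelihood. Numerator for B: 0.57·0.0518088 = 0.029531.
Normalizing constant: 0.43·0.1 + 0.57·0.0518088 = 0.072531.
P(B | observation) = 0.029531 / 0.072531 = 0.40715.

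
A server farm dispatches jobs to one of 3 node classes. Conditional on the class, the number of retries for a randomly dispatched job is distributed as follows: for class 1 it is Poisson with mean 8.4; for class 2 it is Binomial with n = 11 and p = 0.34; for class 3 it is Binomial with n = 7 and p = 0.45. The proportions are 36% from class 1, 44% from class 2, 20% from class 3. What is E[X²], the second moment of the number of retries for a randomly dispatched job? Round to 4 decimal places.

37.9972

For each component E[X²] = Var + (mean)², giving 1: 78.96; 2: 16.456; 3: 11.655.
Overall E[X²] = 0.36·78.96 + 0.44·16.456 + 0.2·11.655 = 37.9972.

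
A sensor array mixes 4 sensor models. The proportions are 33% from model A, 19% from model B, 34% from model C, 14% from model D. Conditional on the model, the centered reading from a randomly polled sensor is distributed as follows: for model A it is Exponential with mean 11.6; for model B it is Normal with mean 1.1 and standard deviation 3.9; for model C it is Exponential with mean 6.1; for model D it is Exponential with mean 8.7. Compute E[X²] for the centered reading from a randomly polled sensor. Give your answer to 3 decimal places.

For each component E[X²] = Var + (mean)², giving A: 269.12; B: 16.42; C: 74.42; D: 151.38.
Overall E[X²] = 0.33·269.12 + 0.19·16.42 + 0.34·74.42 + 0.14·151.38 = 138.425.

138.425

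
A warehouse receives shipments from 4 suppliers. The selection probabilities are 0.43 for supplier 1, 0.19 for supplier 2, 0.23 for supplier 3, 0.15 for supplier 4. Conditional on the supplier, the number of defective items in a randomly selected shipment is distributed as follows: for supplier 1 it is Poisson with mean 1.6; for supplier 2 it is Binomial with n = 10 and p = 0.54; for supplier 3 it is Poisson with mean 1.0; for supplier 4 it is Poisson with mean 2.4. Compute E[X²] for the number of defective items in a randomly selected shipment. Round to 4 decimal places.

9.4852

For each component E[X²] = Var + (mean)², giving 1: 4.16; 2: 31.644; 3: 2; 4: 8.16.
Overall E[X²] = 0.43·4.16 + 0.19·31.644 + 0.23·2 + 0.15·8.16 = 9.48516.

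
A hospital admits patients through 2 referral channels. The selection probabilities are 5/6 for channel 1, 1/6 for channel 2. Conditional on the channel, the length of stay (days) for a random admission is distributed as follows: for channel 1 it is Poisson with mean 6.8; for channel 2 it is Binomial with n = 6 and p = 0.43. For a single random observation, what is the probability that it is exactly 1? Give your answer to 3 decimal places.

0.032

Conditional on each channel, P(X = 1): 1: 0.00757367; 2: 0.155237.
By total probability, P(X = 1) = 0.833333·0.00757367 + 0.166667·0.155237 = 0.0321842.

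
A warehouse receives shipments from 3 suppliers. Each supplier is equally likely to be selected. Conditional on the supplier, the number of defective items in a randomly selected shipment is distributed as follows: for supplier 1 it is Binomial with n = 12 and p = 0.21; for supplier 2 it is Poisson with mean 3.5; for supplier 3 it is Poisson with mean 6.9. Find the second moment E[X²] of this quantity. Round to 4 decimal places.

For each component E[X²] = Var + (mean)², giving 1: 8.3412; 2: 15.75; 3: 54.51.
Overall E[X²] = 0.333333·8.3412 + 0.333333·15.75 + 0.333333·54.51 = 26.2004.

26.2004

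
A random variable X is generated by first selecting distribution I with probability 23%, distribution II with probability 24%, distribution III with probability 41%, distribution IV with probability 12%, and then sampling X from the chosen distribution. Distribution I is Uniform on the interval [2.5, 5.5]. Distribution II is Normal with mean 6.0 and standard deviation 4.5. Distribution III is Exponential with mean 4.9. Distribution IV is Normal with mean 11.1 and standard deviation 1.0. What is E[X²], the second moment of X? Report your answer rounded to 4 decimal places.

51.9459

For each component E[X²] = Var + (mean)², giving I: 16.75; II: 56.25; III: 48.02; IV: 124.21.
Overall E[X²] = 0.23·16.75 + 0.24·56.25 + 0.41·48.02 + 0.12·124.21 = 51.9459.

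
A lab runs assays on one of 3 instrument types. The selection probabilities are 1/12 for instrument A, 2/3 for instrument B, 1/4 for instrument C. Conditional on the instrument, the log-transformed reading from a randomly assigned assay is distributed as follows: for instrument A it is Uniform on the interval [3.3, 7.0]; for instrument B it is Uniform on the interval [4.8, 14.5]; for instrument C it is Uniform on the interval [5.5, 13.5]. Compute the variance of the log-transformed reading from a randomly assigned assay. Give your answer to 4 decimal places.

8.1786

Per component, A: μ=5.15, E[X²]=27.6633; B: μ=9.65, E[X²]=100.963; C: μ=9.5, E[X²]=95.5833.
E[X] = 0.0833333·5.15 + 0.666667·9.65 + 0.25·9.5 = 9.2375.
E[X²] = 0.0833333·27.6633 + 0.666667·100.963 + 0.25·95.5833 = 93.51.
Var(X) = E[X²] − (E[X])² = 93.51 − 85.3314 = 8.17859.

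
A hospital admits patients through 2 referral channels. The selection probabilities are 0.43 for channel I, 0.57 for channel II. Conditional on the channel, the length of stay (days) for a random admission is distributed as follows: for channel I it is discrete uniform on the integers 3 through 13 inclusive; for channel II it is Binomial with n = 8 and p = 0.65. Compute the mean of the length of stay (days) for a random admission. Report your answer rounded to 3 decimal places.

Component means — I: 8; II: 5.2.
E[X] = 0.43·8 + 0.57·5.2 = 6.404.

6.404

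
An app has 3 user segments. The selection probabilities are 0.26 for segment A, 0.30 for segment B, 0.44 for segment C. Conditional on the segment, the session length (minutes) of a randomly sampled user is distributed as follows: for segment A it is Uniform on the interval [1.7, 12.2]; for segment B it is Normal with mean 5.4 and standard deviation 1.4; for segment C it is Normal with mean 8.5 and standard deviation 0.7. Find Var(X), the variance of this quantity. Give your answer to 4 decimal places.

4.9231

Per component, A: μ=6.95, E[X²]=57.49; B: μ=5.4, E[X²]=31.12; C: μ=8.5, E[X²]=72.74.
E[X] = 0.26·6.95 + 0.3·5.4 + 0.44·8.5 = 7.167.
E[X²] = 0.26·57.49 + 0.3·31.12 + 0.44·72.74 = 56.289.
Var(X) = E[X²] − (E[X])² = 56.289 − 51.3659 = 4.92311.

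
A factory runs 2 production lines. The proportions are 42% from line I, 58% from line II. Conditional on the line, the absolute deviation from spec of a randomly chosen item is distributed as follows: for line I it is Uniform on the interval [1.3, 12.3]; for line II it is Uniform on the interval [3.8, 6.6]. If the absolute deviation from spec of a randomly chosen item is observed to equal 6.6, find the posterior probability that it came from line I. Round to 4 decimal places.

0.1556

Likelihoods f(6.6 | ·): I: 0.0909091; II: 0.357143.
Posterior ∝ prior × likelihood. Numerator for I: 0.42·0.0909091 = 0.0381818.
Normalizing constant: 0.42·0.0909091 + 0.58·0.357143 = 0.245325.
P(I | observation) = 0.0381818 / 0.245325 = 0.155638.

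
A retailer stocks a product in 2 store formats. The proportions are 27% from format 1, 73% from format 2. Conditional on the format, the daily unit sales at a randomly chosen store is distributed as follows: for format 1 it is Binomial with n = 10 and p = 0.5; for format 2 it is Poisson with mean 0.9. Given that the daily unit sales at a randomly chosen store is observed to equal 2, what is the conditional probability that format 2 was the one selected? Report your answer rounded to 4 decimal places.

Likelihoods P(X=2 | ·): 1: 0.0439453; 2: 0.164661.
Posterior ∝ prior × likelihood. Numerator for 2: 0.73·0.164661 = 0.120202.
Normalizing constant: 0.27·0.0439453 + 0.73·0.164661 = 0.132068.
P(2 | observation) = 0.120202 / 0.132068 = 0.910158.

0.9102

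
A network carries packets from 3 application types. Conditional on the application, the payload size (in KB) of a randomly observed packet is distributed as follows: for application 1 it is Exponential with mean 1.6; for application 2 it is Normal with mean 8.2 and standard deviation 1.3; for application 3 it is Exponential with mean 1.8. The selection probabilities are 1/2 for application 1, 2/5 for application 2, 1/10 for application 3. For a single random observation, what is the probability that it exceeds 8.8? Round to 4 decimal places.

Conditional on each application, P(X > 8.8): 1: 0.00408677; 2: 0.322206; 3: 0.00752978.
By total probability, P(X > 8.8) = 0.5·0.00408677 + 0.4·0.322206 + 0.1·0.00752978 = 0.131679.

0.1317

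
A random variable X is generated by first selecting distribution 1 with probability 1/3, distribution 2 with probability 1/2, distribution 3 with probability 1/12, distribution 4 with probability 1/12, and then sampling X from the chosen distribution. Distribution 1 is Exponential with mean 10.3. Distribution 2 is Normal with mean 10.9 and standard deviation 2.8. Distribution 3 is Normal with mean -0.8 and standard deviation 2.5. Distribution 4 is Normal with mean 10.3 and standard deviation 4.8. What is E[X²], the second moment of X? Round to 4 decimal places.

For each component E[X²] = Var + (mean)², giving 1: 212.18; 2: 126.65; 3: 6.89; 4: 129.13.
Overall E[X²] = 0.333333·212.18 + 0.5·126.65 + 0.0833333·6.89 + 0.0833333·129.13 = 145.387.

145.3867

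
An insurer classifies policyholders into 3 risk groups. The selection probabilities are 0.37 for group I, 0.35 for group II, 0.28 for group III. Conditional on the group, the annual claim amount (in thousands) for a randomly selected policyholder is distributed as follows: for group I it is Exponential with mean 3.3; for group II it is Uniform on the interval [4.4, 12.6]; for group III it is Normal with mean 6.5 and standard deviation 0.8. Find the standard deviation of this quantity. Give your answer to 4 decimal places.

Per component, I: μ=3.3, E[X²]=21.78; II: μ=8.5, E[X²]=77.8533; III: μ=6.5, E[X²]=42.89.
E[X] = 0.37·3.3 + 0.35·8.5 + 0.28·6.5 = 6.016.
E[X²] = 0.37·21.78 + 0.35·77.8533 + 0.28·42.89 = 47.3165.
Var(X) = E[X²] − (E[X])² = 47.3165 − 36.1923 = 11.1242.
SD(X) = √11.1242 = 3.3353.

3.3353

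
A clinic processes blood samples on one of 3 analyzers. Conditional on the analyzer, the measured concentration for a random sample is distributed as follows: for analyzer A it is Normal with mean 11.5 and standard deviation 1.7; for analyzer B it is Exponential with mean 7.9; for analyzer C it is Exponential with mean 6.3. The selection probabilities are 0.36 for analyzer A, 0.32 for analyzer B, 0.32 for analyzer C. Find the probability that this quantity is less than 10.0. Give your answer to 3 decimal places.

Conditional on each analyzer, P(X < 10.0): A: 0.188793; B: 0.717993; C: 0.795523.
By total probability, P(X < 10.0) = 0.36·0.188793 + 0.32·0.717993 + 0.32·0.795523 = 0.552291.

0.552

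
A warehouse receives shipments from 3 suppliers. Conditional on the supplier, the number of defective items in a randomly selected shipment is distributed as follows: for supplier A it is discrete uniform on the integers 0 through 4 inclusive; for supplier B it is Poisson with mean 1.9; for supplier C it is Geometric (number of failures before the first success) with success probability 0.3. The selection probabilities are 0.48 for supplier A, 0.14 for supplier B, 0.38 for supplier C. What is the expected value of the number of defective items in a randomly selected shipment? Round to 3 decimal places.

2.113

Component means — A: 2; B: 1.9; C: 2.33333.
E[X] = 0.48·2 + 0.14·1.9 + 0.38·2.33333 = 2.11267.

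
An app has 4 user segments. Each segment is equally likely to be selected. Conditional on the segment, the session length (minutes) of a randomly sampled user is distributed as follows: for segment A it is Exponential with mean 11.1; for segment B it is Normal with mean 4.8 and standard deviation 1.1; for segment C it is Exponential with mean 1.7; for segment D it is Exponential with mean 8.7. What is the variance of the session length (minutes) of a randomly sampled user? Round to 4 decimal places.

Per component, A: μ=11.1, E[X²]=246.42; B: μ=4.8, E[X²]=24.25; C: μ=1.7, E[X²]=5.78; D: μ=8.7, E[X²]=151.38.
E[X] = 0.25·11.1 + 0.25·4.8 + 0.25·1.7 + 0.25·8.7 = 6.575.
E[X²] = 0.25·246.42 + 0.25·24.25 + 0.25·5.78 + 0.25·151.38 = 106.957.
Var(X) = E[X²] − (E[X])² = 106.957 − 43.2306 = 63.7269.

63.7269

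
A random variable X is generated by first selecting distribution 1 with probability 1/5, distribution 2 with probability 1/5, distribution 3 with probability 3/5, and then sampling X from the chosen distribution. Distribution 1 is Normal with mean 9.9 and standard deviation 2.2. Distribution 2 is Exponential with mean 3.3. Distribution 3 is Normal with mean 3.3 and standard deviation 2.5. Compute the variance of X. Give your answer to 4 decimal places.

Per component, 1: μ=9.9, E[X²]=102.85; 2: μ=3.3, E[X²]=21.78; 3: μ=3.3, E[X²]=17.14.
E[X] = 0.2·9.9 + 0.2·3.3 + 0.6·3.3 = 4.62.
E[X²] = 0.2·102.85 + 0.2·21.78 + 0.6·17.14 = 35.21.
Var(X) = E[X²] − (E[X])² = 35.21 − 21.3444 = 13.8656.

13.8656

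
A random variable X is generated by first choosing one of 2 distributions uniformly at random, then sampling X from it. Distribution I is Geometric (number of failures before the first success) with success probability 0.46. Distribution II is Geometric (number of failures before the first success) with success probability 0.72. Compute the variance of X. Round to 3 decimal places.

1.700

Per component, I: μ=1.17391, E[X²]=3.93006; II: μ=0.388889, E[X²]=0.691358.
E[X] = 0.5·1.17391 + 0.5·0.388889 = 0.781401.
E[X²] = 0.5·3.93006 + 0.5·0.691358 = 2.31071.
Var(X) = E[X²] − (E[X])² = 2.31071 − 0.610587 = 1.70012.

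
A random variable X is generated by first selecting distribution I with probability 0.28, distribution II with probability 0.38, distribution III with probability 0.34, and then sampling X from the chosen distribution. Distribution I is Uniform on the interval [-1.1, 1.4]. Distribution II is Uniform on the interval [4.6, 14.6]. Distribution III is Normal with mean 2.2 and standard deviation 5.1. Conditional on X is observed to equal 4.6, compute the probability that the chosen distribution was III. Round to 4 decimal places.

0.3852

Likelihoods f(4.6 | ·): I: 0; II: 0.1; III: 0.0700248.
Posterior ∝ prior × likelihood. Numerator for III: 0.34·0.0700248 = 0.0238084.
Normalizing constant: 0.28·0 + 0.38·0.1 + 0.34·0.0700248 = 0.0618084.
P(III | observation) = 0.0238084 / 0.0618084 = 0.385197.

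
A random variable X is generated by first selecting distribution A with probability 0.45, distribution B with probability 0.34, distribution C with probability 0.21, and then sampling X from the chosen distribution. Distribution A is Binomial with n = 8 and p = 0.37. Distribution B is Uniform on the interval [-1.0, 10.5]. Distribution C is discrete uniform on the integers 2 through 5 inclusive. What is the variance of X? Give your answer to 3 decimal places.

5.478

Per component, A: μ=2.96, E[X²]=10.6264; B: μ=4.75, E[X²]=33.5833; C: μ=3.5, E[X²]=13.5.
E[X] = 0.45·2.96 + 0.34·4.75 + 0.21·3.5 = 3.682.
E[X²] = 0.45·10.6264 + 0.34·33.5833 + 0.21·13.5 = 19.0352.
Var(X) = E[X²] − (E[X])² = 19.0352 − 13.5571 = 5.47809.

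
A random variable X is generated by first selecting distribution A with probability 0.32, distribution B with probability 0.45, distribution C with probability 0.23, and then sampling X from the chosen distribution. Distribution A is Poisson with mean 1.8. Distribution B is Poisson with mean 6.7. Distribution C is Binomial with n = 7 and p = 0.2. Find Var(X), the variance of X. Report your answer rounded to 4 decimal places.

10.2251

Per component, A: μ=1.8, E[X²]=5.04; B: μ=6.7, E[X²]=51.59; C: μ=1.4, E[X²]=3.08.
E[X] = 0.32·1.8 + 0.45·6.7 + 0.23·1.4 = 3.913.
E[X²] = 0.32·5.04 + 0.45·51.59 + 0.23·3.08 = 25.5367.
Var(X) = E[X²] − (E[X])² = 25.5367 − 15.3116 = 10.2251.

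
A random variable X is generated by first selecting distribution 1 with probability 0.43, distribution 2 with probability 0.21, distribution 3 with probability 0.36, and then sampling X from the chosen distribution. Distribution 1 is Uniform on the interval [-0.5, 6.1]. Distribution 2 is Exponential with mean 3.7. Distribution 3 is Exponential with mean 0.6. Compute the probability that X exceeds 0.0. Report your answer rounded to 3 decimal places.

Conditional on each component, P(X > 0.0): 1: 0.924242; 2: 1; 3: 1.
By total probability, P(X > 0.0) = 0.43·0.924242 + 0.21·1 + 0.36·1 = 0.967424.

0.967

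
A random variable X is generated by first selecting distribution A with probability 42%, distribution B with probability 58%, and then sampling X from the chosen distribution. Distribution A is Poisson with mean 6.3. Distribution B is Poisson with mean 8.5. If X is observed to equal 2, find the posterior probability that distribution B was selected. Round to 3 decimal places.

0.218

Likelihoods P(X=2 | ·): A: 0.0364415; B: 0.00735029.
Posterior ∝ prior × likelihood. Numerator for B: 0.58·0.00735029 = 0.00426317.
Normalizing constant: 0.42·0.0364415 + 0.58·0.00735029 = 0.0195686.
P(B | observation) = 0.00426317 / 0.0195686 = 0.217858.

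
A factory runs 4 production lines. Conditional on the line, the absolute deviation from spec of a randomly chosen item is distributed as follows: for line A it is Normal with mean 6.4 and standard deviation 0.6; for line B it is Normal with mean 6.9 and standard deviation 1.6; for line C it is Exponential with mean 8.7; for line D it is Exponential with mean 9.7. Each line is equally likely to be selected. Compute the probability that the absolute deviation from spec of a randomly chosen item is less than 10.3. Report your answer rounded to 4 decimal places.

0.8328

Conditional on each line, P(X < 10.3): A: 1; B: 0.983207; C: 0.69392; D: 0.654187.
By total probability, P(X < 10.3) = 0.25·1 + 0.25·0.983207 + 0.25·0.69392 + 0.25·0.654187 = 0.832828.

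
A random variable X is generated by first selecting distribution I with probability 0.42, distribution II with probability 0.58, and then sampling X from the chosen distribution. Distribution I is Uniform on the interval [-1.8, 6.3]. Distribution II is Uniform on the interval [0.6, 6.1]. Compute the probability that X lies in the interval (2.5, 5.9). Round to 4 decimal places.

Conditional on each component, P(2.5 < X < 5.9): I: 0.419753; II: 0.618182.
By total probability, P(2.5 < X < 5.9) = 0.42·0.419753 + 0.58·0.618182 = 0.534842.

0.5348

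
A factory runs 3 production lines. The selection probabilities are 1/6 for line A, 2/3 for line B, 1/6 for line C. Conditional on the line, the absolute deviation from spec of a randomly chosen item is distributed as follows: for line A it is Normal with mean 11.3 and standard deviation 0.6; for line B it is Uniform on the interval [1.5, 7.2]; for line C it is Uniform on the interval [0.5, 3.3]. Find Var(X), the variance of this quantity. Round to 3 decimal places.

10.462

Per component, A: μ=11.3, E[X²]=128.05; B: μ=4.35, E[X²]=21.63; C: μ=1.9, E[X²]=4.26333.
E[X] = 0.166667·11.3 + 0.666667·4.35 + 0.166667·1.9 = 5.1.
E[X²] = 0.166667·128.05 + 0.666667·21.63 + 0.166667·4.26333 = 36.4722.
Var(X) = E[X²] − (E[X])² = 36.4722 − 26.01 = 10.4622.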